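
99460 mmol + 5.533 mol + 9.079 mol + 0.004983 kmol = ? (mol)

In mol:
  99460 mmol = 99460e-3 mol = 99.46
  5.533 mol → 5.533
  9.079 mol → 9.079
  0.004983 kmol = 0.004983e3 mol = 4.983
Sum: 99.46 + 5.533 + 9.079 + 4.983 = 119.055

119.055 mol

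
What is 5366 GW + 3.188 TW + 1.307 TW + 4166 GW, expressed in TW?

14.027 TW

In TW:
  5366 GW = 5366 × 10⁻³ TW = 5.366
  3.188 TW → 3.188
  1.307 TW → 1.307
  4166 GW = 4166 × 10⁻³ TW = 4.166
Sum: 5.366 + 3.188 + 1.307 + 4.166 = 14.027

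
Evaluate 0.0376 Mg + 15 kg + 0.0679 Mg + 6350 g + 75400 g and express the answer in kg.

In kg:
  0.0376 Mg = 0.0376 × 10³ kg = 37.6
  15 kg → 15
  0.0679 Mg = 0.0679 × 10³ kg = 67.9
  6350 g = 6350 × 10⁻³ kg = 6.35
  75400 g = 75400 × 10⁻³ kg = 75.4
Sum: 37.6 + 15 + 67.9 + 6.35 + 75.4 = 202.25

202.25 kg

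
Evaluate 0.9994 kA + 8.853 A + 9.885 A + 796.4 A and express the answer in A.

In A:
  0.9994 kA = 0.9994 × 10³ A = 999.4
  8.853 A → 8.853
  9.885 A → 9.885
  796.4 A → 796.4
Sum: 999.4 + 8.853 + 9.885 + 796.4 = 1814.538

1814.538 A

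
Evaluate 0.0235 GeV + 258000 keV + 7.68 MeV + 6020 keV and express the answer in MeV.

In MeV:
  0.0235 GeV = 0.0235 × 10^3 MeV = 23.5
  258000 keV = 258000 × 10^-3 MeV = 258
  7.68 MeV → 7.68
  6020 keV = 6020 × 10^-3 MeV = 6.02
Sum: 23.5 + 258 + 7.68 + 6.02 = 295.2

295.2 MeV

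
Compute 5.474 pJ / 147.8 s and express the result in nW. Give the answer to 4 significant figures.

(5.474e-12) / (147.8) = 0.0370365e-12 W

0.00003704 nW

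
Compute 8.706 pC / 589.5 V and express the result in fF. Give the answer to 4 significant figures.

(8.706e-12) / (589.5) = 0.0147684e-12 F

14.77 fF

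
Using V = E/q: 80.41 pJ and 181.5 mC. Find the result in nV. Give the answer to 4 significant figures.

(80.41e-12) / (181.5e-3) = 0.44303e-9 V

0.4430 nV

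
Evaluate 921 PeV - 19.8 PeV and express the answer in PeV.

In PeV:
  921 PeV → 921
  19.8 PeV → 19.8
Difference: 921 - 19.8 = 901.2

901.2 PeV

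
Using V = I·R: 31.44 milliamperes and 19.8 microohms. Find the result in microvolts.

0.622512 microvolts

31.44 × 10⁻³ × 19.8 × 10⁻⁶ = 622.512 × 10⁻⁹ V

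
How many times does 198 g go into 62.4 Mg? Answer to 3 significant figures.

(62.4 × 10^6) / (198) = 0.3152 × 10^6

315000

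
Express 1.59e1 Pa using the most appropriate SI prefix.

15.9 Pa

= 15.9 Pa; mantissa already in [1, 1000).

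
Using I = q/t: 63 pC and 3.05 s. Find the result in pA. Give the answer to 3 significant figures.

20.7 pA

(63e-12) / (3.05) = 20.656e-12 A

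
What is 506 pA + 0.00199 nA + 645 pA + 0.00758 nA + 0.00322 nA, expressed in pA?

1163.79 pA

In pA:
  506 pA → 506
  0.00199 nA = 0.00199 × 10³ pA = 1.99
  645 pA → 645
  0.00758 nA = 0.00758 × 10³ pA = 7.58
  0.00322 nA = 0.00322 × 10³ pA = 3.22
Sum: 506 + 1.99 + 645 + 7.58 + 3.22 = 1163.79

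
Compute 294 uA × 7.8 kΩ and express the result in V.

294 × 10⁻⁶ × 7.8 × 10³ = 2293.2 × 10⁻³ V

2.2932 V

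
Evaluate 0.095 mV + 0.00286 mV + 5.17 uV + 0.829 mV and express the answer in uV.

932.03 uV

In uV:
  0.095 mV = 0.095 × 10³ uV = 95
  0.00286 mV = 0.00286 × 10³ uV = 2.86
  5.17 uV → 5.17
  0.829 mV = 0.829 × 10³ uV = 829
Sum: 95 + 2.86 + 5.17 + 829 = 932.03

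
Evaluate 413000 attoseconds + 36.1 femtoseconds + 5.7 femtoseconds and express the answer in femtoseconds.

454.8 femtoseconds

In femtoseconds:
  413000 attoseconds = 413000e-3 femtoseconds = 413
  36.1 femtoseconds → 36.1
  5.7 femtoseconds → 5.7
Sum: 413 + 36.1 + 5.7 = 454.8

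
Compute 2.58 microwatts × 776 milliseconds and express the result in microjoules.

2.58 × 10⁻⁶ × 776 × 10⁻³ = 2002.08 × 10⁻⁹ J

2.00208 microjoules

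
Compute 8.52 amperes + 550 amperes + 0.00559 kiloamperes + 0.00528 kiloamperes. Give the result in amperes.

In amperes:
  8.52 amperes → 8.52
  550 amperes → 550
  0.00559 kiloamperes = 0.00559 × 10³ amperes = 5.59
  0.00528 kiloamperes = 0.00528 × 10³ amperes = 5.28
Sum: 8.52 + 550 + 5.59 + 5.28 = 569.39

569.39 amperes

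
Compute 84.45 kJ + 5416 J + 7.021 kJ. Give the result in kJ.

96.887 kJ

In kJ:
  84.45 kJ → 84.45
  5416 J = 5416e-3 kJ = 5.416
  7.021 kJ → 7.021
Sum: 84.45 + 5.416 + 7.021 = 96.887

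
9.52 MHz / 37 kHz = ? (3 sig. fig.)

(9.52e6) / (37e3) = 0.2573e3

257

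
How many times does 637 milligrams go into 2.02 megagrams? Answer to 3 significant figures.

(2.02e6) / (637e-3) = 0.003171e9

3170000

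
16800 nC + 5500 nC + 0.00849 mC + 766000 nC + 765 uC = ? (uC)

1561.79 uC

In uC:
  16800 nC = 16800 × 10⁻³ uC = 16.8
  5500 nC = 5500 × 10⁻³ uC = 5.5
  0.00849 mC = 0.00849 × 10³ uC = 8.49
  766000 nC = 766000 × 10⁻³ uC = 766
  765 uC → 765
Sum: 16.8 + 5.5 + 8.49 + 766 + 765 = 1561.79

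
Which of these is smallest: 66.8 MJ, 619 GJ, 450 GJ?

66.8 MJ

66.8 MJ = 66800000 J
619 GJ = 619000000000 J
450 GJ = 450000000000 J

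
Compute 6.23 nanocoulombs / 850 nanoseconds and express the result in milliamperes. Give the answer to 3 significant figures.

(6.23e-9) / (850e-9) = 0.0073294 A

7.33 milliamperes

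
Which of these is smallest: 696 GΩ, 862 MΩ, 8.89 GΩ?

696 GΩ = 696000000000 Ω
862 MΩ = 862000000 Ω
8.89 GΩ = 8890000000 Ω

862 MΩ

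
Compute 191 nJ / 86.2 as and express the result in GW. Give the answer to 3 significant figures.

(191 × 10⁻⁹) / (86.2 × 10⁻¹⁸) = 2.2158 × 10⁹ W

2.22 GW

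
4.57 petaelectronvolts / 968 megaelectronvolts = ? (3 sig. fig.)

(4.57 × 10^15) / (968 × 10^6) = 0.004721 × 10^9

4720000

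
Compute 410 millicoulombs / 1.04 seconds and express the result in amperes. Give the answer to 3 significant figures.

(410 × 10⁻³) / (1.04) = 394.23 × 10⁻³ A

0.394 amperes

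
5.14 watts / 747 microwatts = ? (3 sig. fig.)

(5.14) / (747e-6) = 0.006881e6

6880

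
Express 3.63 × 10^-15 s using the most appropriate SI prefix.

3.63 fs

= 3.63 × 10^-15 s; 10^-15 is femto.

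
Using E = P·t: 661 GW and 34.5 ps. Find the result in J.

22.8045 J

661e9 × 34.5e-12 = 22804.5e-3 J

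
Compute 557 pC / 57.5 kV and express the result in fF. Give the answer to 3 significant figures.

(557 × 10^-12) / (57.5 × 10^3) = 9.687 × 10^-15 F

9.69 fF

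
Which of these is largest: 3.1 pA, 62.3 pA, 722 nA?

722 nA

3.1 pA = 0.0000000000031 A
62.3 pA = 0.0000000000623 A
722 nA = 0.000000722 A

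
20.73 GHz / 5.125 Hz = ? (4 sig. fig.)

(20.73e9) / (5.125) = 4.0449e9

4045000000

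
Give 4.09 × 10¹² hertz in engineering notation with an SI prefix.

4.09 terahertz

= 4.09 × 10¹² hertz; 10¹² is tera.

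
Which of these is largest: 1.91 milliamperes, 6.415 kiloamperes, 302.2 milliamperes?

1.91 milliamperes = 0.00191 amperes
6.415 kiloamperes = 6415 amperes
302.2 milliamperes = 0.3022 amperes

6.415 kiloamperes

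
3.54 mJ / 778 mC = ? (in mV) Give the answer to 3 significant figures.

(3.54 × 10⁻³) / (778 × 10⁻³) = 0.0045501 V

4.55 mV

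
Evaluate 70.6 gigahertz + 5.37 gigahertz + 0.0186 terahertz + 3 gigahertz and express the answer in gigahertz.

In gigahertz:
  70.6 gigahertz → 70.6
  5.37 gigahertz → 5.37
  0.0186 terahertz = 0.0186 × 10^3 gigahertz = 18.6
  3 gigahertz → 3
Sum: 70.6 + 5.37 + 18.6 + 3 = 97.57

97.57 gigahertz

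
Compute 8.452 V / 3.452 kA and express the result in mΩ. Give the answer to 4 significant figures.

(8.452) / (3.452 × 10^3) = 2.44844 × 10^-3 Ω

2.448 mΩ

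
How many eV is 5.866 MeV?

mega = 10^6, (no prefix) = 10^0; factor is 10^6.
5.866 × 10^6 = 5866000

5866000 eV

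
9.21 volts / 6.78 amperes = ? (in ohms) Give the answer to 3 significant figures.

1.36 ohms

(9.21) / (6.78) = 1.3584 Ω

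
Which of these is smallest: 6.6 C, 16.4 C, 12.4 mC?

12.4 mC

6.6 C = 6.6 C
16.4 C = 16.4 C
12.4 mC = 0.0124 C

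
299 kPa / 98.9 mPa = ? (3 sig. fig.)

3020000

(299e3) / (98.9e-3) = 3.023e6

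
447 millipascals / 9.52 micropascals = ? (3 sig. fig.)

(447 × 10⁻³) / (9.52 × 10⁻⁶) = 46.95 × 10³

47000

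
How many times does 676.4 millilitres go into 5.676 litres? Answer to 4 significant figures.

(5.676) / (676.4e-3) = 0.0083915e3

8.391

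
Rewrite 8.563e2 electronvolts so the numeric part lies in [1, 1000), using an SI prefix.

856.3 electronvolts

= 856.3 electronvolts; mantissa already in [1, 1000).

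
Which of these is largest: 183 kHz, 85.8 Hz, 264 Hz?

183 kHz

183 kHz = 183000 Hz
85.8 Hz = 85.8 Hz
264 Hz = 264 Hz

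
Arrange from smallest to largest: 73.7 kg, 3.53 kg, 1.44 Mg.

73.7 kg = 73700 g
3.53 kg = 3530 g
1.44 Mg = 1440000 g

3.53 kg < 73.7 kg < 1.44 Mg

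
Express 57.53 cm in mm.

575.3 mm

centi = 1e-2, milli = 1e-3; factor is 1e1.
57.53 × 1e1 = 575.3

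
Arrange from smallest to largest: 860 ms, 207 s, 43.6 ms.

43.6 ms < 860 ms < 207 s

860 ms = 0.86 s
207 s = 207 s
43.6 ms = 0.0436 s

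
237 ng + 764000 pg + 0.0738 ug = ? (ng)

In ng:
  237 ng → 237
  764000 pg = 764000 × 10⁻³ ng = 764
  0.0738 ug = 0.0738 × 10³ ng = 73.8
Sum: 237 + 764 + 73.8 = 1074.8

1074.8 ng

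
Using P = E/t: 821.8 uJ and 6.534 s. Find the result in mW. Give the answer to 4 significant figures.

0.1258 mW

(821.8e-6) / (6.534) = 125.773e-6 W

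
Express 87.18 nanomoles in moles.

0.00000008718 moles

nano = 10⁻⁹, (no prefix) = 10⁰; factor is 10⁻⁹.
87.18 × 10⁻⁹ = 0.00000008718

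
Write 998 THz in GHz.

998000 GHz

tera = 1e12, giga = 1e9; factor is 1e3.
998 × 1e3 = 998000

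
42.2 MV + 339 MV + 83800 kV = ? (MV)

465 MV

In MV:
  42.2 MV → 42.2
  339 MV → 339
  83800 kV = 83800e-3 MV = 83.8
Sum: 42.2 + 339 + 83.8 = 465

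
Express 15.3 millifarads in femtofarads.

milli = 10⁻³, femto = 10⁻¹⁵; factor is 10¹².
15.3 × 10¹² = 15300000000000

15300000000000 femtofarads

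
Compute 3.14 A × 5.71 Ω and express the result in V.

3.14 × 5.71 = 17.9294 V

17.9294 V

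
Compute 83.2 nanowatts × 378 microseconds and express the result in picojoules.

83.2 × 10⁻⁹ × 378 × 10⁻⁶ = 31449.6 × 10⁻¹⁵ J

31.4496 picojoules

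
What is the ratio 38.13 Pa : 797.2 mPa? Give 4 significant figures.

(38.13) / (797.2 × 10^-3) = 0.04783 × 10^3

47.83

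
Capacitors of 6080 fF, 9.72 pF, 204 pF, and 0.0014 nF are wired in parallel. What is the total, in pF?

In pF:
  6080 fF = 6080 × 10^-3 pF = 6.08
  9.72 pF → 9.72
  204 pF → 204
  0.0014 nF = 0.0014 × 10^3 pF = 1.4
Sum: 6.08 + 9.72 + 204 + 1.4 = 221.2

221.2 pF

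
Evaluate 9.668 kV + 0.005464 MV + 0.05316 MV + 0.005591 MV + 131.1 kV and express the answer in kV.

204.983 kV

In kV:
  9.668 kV → 9.668
  0.005464 MV = 0.005464 × 10^3 kV = 5.464
  0.05316 MV = 0.05316 × 10^3 kV = 53.16
  0.005591 MV = 0.005591 × 10^3 kV = 5.591
  131.1 kV → 131.1
Sum: 9.668 + 5.464 + 53.16 + 5.591 + 131.1 = 204.983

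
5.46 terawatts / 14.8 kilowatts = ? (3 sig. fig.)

369000000

(5.46 × 10^12) / (14.8 × 10^3) = 0.3689 × 10^9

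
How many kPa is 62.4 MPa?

62400 kPa

mega = 10^6, kilo = 10^3; factor is 10^3.
62.4 × 10^3 = 62400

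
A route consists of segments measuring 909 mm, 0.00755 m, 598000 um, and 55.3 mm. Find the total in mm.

1569.85 mm

In mm:
  909 mm → 909
  0.00755 m = 0.00755 × 10^3 mm = 7.55
  598000 um = 598000 × 10^-3 mm = 598
  55.3 mm → 55.3
Sum: 909 + 7.55 + 598 + 55.3 = 1569.85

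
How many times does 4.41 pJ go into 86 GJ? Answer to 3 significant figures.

19500000000000000000000

(86e9) / (4.41e-12) = 19.5e21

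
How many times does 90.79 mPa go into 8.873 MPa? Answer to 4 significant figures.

(8.873e6) / (90.79e-3) = 0.097731e9

97730000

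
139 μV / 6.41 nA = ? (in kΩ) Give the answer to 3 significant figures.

21.7 kΩ

(139e-6) / (6.41e-9) = 21.685e3 Ω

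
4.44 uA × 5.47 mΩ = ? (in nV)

24.2868 nV

4.44 × 10^-6 × 5.47 × 10^-3 = 24.2868 × 10^-9 V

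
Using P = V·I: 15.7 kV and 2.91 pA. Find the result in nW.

45.687 nW

15.7 × 10^3 × 2.91 × 10^-12 = 45.687 × 10^-9 W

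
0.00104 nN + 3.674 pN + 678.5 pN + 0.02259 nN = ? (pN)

705.804 pN

In pN:
  0.00104 nN = 0.00104e3 pN = 1.04
  3.674 pN → 3.674
  678.5 pN → 678.5
  0.02259 nN = 0.02259e3 pN = 22.59
Sum: 1.04 + 3.674 + 678.5 + 22.59 = 705.804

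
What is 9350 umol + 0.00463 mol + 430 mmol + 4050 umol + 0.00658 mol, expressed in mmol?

454.61 mmol

In mmol:
  9350 umol = 9350 × 10⁻³ mmol = 9.35
  0.00463 mol = 0.00463 × 10³ mmol = 4.63
  430 mmol → 430
  4050 umol = 4050 × 10⁻³ mmol = 4.05
  0.00658 mol = 0.00658 × 10³ mmol = 6.58
Sum: 9.35 + 4.63 + 430 + 4.05 + 6.58 = 454.61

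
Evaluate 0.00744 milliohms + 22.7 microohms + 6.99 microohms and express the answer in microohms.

37.13 microohms

In microohms:
  0.00744 milliohms = 0.00744 × 10^3 microohms = 7.44
  22.7 microohms → 22.7
  6.99 microohms → 6.99
Sum: 7.44 + 22.7 + 6.99 = 37.13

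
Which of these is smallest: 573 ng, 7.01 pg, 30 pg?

7.01 pg

573 ng = 0.000000573 g
7.01 pg = 0.00000000000701 g
30 pg = 0.00000000003 g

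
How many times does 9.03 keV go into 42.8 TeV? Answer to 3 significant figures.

(42.8 × 10¹²) / (9.03 × 10³) = 4.74 × 10⁹

4740000000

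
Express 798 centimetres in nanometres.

7980000000 nanometres

centi = 10^-2, nano = 10^-9; factor is 10^7.
798 × 10^7 = 7980000000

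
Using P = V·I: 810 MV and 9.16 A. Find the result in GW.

7.4196 GW

810 × 10⁶ × 9.16 = 7419.6 × 10⁶ W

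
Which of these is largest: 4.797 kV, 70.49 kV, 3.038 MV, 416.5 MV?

4.797 kV = 4797 V
70.49 kV = 70490 V
3.038 MV = 3038000 V
416.5 MV = 416500000 V

416.5 MV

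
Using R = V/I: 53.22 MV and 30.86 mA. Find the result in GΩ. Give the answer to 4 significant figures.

1.725 GΩ

(53.22e6) / (30.86e-3) = 1.72456e9 Ω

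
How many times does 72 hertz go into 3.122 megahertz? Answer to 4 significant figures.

(3.122e6) / (72) = 0.043361e6

43360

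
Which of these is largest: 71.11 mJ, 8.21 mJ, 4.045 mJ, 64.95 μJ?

71.11 mJ = 0.07111 J
8.21 mJ = 0.00821 J
4.045 mJ = 0.004045 J
64.95 μJ = 0.00006495 J

71.11 mJ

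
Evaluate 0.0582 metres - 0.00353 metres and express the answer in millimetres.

54.67 millimetres

In millimetres:
  0.0582 metres = 0.0582 × 10^3 millimetres = 58.2
  0.00353 metres = 0.00353 × 10^3 millimetres = 3.53
Difference: 58.2 - 3.53 = 54.67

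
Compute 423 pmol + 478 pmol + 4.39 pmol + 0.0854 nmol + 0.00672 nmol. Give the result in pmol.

In pmol:
  423 pmol → 423
  478 pmol → 478
  4.39 pmol → 4.39
  0.0854 nmol = 0.0854 × 10^3 pmol = 85.4
  0.00672 nmol = 0.00672 × 10^3 pmol = 6.72
Sum: 423 + 478 + 4.39 + 85.4 + 6.72 = 997.51

997.51 pmol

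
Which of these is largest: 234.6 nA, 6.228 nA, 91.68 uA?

234.6 nA = 0.0000002346 A
6.228 nA = 0.000000006228 A
91.68 uA = 0.00009168 A

91.68 uA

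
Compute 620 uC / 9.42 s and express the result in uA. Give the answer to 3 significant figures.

(620 × 10^-6) / (9.42) = 65.817 × 10^-6 A

65.8 uA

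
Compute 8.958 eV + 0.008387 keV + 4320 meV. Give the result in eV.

21.665 eV

In eV:
  8.958 eV → 8.958
  0.008387 keV = 0.008387e3 eV = 8.387
  4320 meV = 4320e-3 eV = 4.32
Sum: 8.958 + 8.387 + 4.32 = 21.665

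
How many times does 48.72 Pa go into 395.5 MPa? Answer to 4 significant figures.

(395.5 × 10⁶) / (48.72) = 8.1178 × 10⁶

8118000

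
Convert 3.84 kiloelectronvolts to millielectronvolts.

kilo = 10^3, milli = 10^-3; factor is 10^6.
3.84 × 10^6 = 3840000

3840000 millielectronvolts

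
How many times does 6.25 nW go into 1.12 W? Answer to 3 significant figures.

(1.12) / (6.25 × 10⁻⁹) = 0.1792 × 10⁹

179000000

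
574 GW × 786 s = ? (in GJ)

574e9 × 786 = 451164e9 J

451164 GJ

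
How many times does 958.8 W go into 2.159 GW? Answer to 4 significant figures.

(2.159 × 10^9) / (958.8) = 0.0022518 × 10^9

2252000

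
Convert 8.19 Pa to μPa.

(no prefix) = 10^0, micro = 10^-6; factor is 10^6.
8.19 × 10^6 = 8190000

8190000 μPa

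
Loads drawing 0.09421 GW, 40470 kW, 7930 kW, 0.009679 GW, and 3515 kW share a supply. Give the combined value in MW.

In MW:
  0.09421 GW = 0.09421e3 MW = 94.21
  40470 kW = 40470e-3 MW = 40.47
  7930 kW = 7930e-3 MW = 7.93
  0.009679 GW = 0.009679e3 MW = 9.679
  3515 kW = 3515e-3 MW = 3.515
Sum: 94.21 + 40.47 + 7.93 + 9.679 + 3.515 = 155.804

155.804 MW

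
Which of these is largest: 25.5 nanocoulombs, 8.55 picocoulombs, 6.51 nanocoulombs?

25.5 nanocoulombs = 0.0000000255 coulombs
8.55 picocoulombs = 0.00000000000855 coulombs
6.51 nanocoulombs = 0.00000000651 coulombs

25.5 nanocoulombs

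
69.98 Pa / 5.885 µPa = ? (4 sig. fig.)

(69.98) / (5.885e-6) = 11.891e6

11890000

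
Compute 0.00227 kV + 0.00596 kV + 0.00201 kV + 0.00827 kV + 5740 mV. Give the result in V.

In V:
  0.00227 kV = 0.00227 × 10³ V = 2.27
  0.00596 kV = 0.00596 × 10³ V = 5.96
  0.00201 kV = 0.00201 × 10³ V = 2.01
  0.00827 kV = 0.00827 × 10³ V = 8.27
  5740 mV = 5740 × 10⁻³ V = 5.74
Sum: 2.27 + 5.96 + 2.01 + 8.27 + 5.74 = 24.25

24.25 V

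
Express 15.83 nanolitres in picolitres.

15830 picolitres

nano = 10^-9, pico = 10^-12; factor is 10^3.
15.83 × 10^3 = 15830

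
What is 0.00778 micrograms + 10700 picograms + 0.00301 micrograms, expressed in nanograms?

In nanograms:
  0.00778 micrograms = 0.00778e3 nanograms = 7.78
  10700 picograms = 10700e-3 nanograms = 10.7
  0.00301 micrograms = 0.00301e3 nanograms = 3.01
Sum: 7.78 + 10.7 + 3.01 = 21.49

21.49 nanograms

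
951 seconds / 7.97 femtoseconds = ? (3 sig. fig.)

(951) / (7.97 × 10^-15) = 119.3 × 10^15

119000000000000000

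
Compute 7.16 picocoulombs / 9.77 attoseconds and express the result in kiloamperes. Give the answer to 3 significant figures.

(7.16 × 10^-12) / (9.77 × 10^-18) = 0.73286 × 10^6 A

733 kiloamperes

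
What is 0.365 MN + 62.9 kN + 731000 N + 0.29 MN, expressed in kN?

1448.9 kN

In kN:
  0.365 MN = 0.365e3 kN = 365
  62.9 kN → 62.9
  731000 N = 731000e-3 kN = 731
  0.29 MN = 0.29e3 kN = 290
Sum: 365 + 62.9 + 731 + 290 = 1448.9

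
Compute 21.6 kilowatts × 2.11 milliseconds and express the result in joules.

21.6 × 10³ × 2.11 × 10⁻³ = 45.576 J

45.576 joules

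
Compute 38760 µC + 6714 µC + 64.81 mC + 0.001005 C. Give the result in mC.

In mC:
  38760 µC = 38760e-3 mC = 38.76
  6714 µC = 6714e-3 mC = 6.714
  64.81 mC → 64.81
  0.001005 C = 0.001005e3 mC = 1.005
Sum: 38.76 + 6.714 + 64.81 + 1.005 = 111.289

111.289 mC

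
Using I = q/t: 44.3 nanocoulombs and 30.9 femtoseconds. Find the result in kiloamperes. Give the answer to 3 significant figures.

1430 kiloamperes

(44.3e-9) / (30.9e-15) = 1.4337e6 A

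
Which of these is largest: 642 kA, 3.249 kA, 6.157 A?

642 kA = 642000 A
3.249 kA = 3249 A
6.157 A = 6.157 A

642 kA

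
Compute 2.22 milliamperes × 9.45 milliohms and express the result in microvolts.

2.22 × 10^-3 × 9.45 × 10^-3 = 20.979 × 10^-6 V

20.979 microvolts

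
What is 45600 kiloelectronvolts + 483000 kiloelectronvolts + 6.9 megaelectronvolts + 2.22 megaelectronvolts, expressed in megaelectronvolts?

537.72 megaelectronvolts

In megaelectronvolts:
  45600 kiloelectronvolts = 45600e-3 megaelectronvolts = 45.6
  483000 kiloelectronvolts = 483000e-3 megaelectronvolts = 483
  6.9 megaelectronvolts → 6.9
  2.22 megaelectronvolts → 2.22
Sum: 45.6 + 483 + 6.9 + 2.22 = 537.72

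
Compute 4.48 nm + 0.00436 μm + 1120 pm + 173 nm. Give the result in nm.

In nm:
  4.48 nm → 4.48
  0.00436 μm = 0.00436 × 10^3 nm = 4.36
  1120 pm = 1120 × 10^-3 nm = 1.12
  173 nm → 173
Sum: 4.48 + 4.36 + 1.12 + 173 = 182.96

182.96 nm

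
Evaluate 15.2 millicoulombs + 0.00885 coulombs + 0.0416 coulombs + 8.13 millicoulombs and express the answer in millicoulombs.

73.78 millicoulombs

In millicoulombs:
  15.2 millicoulombs → 15.2
  0.00885 coulombs = 0.00885 × 10³ millicoulombs = 8.85
  0.0416 coulombs = 0.0416 × 10³ millicoulombs = 41.6
  8.13 millicoulombs → 8.13
Sum: 15.2 + 8.85 + 41.6 + 8.13 = 73.78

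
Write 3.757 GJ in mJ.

3757000000000 mJ

giga = 10^9, milli = 10^-3; factor is 10^12.
3.757 × 10^12 = 3757000000000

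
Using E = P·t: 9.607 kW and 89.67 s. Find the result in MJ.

0.86145969 MJ

9.607 × 10³ × 89.67 = 861.45969 × 10³ J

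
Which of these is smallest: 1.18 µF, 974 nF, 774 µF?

1.18 µF = 0.00000118 F
974 nF = 0.000000974 F
774 µF = 0.000774 F

974 nF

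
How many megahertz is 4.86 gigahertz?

giga = 10^9, mega = 10^6; factor is 10^3.
4.86 × 10^3 = 4860

4860 megahertz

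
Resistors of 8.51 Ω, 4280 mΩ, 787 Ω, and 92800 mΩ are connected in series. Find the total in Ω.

In Ω:
  8.51 Ω → 8.51
  4280 mΩ = 4280 × 10^-3 Ω = 4.28
  787 Ω → 787
  92800 mΩ = 92800 × 10^-3 Ω = 92.8
Sum: 8.51 + 4.28 + 787 + 92.8 = 892.59

892.59 Ω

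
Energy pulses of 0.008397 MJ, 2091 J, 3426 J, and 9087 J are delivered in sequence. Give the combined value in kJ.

In kJ:
  0.008397 MJ = 0.008397e3 kJ = 8.397
  2091 J = 2091e-3 kJ = 2.091
  3426 J = 3426e-3 kJ = 3.426
  9087 J = 9087e-3 kJ = 9.087
Sum: 8.397 + 2.091 + 3.426 + 9.087 = 23.001

23.001 kJ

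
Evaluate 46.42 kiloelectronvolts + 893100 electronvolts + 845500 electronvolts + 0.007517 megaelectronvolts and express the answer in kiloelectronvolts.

1792.537 kiloelectronvolts

In kiloelectronvolts:
  46.42 kiloelectronvolts → 46.42
  893100 electronvolts = 893100 × 10⁻³ kiloelectronvolts = 893.1
  845500 electronvolts = 845500 × 10⁻³ kiloelectronvolts = 845.5
  0.007517 megaelectronvolts = 0.007517 × 10³ kiloelectronvolts = 7.517
Sum: 46.42 + 893.1 + 845.5 + 7.517 = 1792.537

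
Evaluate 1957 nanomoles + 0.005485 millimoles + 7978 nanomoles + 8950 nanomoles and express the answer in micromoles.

24.37 micromoles

In micromoles:
  1957 nanomoles = 1957 × 10^-3 micromoles = 1.957
  0.005485 millimoles = 0.005485 × 10^3 micromoles = 5.485
  7978 nanomoles = 7978 × 10^-3 micromoles = 7.978
  8950 nanomoles = 8950 × 10^-3 micromoles = 8.95
Sum: 1.957 + 5.485 + 7.978 + 8.95 = 24.37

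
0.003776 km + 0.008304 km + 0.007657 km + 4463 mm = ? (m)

24.2 m

In m:
  0.003776 km = 0.003776e3 m = 3.776
  0.008304 km = 0.008304e3 m = 8.304
  0.007657 km = 0.007657e3 m = 7.657
  4463 mm = 4463e-3 m = 4.463
Sum: 3.776 + 8.304 + 7.657 + 4.463 = 24.2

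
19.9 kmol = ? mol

19900 mol

kilo = 10³, (no prefix) = 10⁰; factor is 10³.
19.9 × 10³ = 19900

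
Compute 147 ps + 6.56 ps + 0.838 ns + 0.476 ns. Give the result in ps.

In ps:
  147 ps → 147
  6.56 ps → 6.56
  0.838 ns = 0.838 × 10³ ps = 838
  0.476 ns = 0.476 × 10³ ps = 476
Sum: 147 + 6.56 + 838 + 476 = 1467.56

1467.56 ps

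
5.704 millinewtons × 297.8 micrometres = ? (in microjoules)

1.6986512 microjoules

5.704e-3 × 297.8e-6 = 1698.6512e-9 J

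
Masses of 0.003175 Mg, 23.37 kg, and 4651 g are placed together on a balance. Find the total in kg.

In kg:
  0.003175 Mg = 0.003175e3 kg = 3.175
  23.37 kg → 23.37
  4651 g = 4651e-3 kg = 4.651
Sum: 3.175 + 23.37 + 4.651 = 31.196

31.196 kg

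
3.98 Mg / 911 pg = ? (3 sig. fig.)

(3.98 × 10⁶) / (911 × 10⁻¹²) = 0.004369 × 10¹⁸

4370000000000000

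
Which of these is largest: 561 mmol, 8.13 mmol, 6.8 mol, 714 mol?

714 mol

561 mmol = 0.561 mol
8.13 mmol = 0.00813 mol
6.8 mol = 6.8 mol
714 mol = 714 mol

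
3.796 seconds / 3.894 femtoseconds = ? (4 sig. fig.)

974800000000000

(3.796) / (3.894e-15) = 0.97483e15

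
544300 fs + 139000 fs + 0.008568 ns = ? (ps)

In ps:
  544300 fs = 544300 × 10⁻³ ps = 544.3
  139000 fs = 139000 × 10⁻³ ps = 139
  0.008568 ns = 0.008568 × 10³ ps = 8.568
Sum: 544.3 + 139 + 8.568 = 691.868

691.868 ps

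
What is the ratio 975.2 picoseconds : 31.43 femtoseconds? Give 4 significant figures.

(975.2 × 10⁻¹²) / (31.43 × 10⁻¹⁵) = 31.028 × 10³

31030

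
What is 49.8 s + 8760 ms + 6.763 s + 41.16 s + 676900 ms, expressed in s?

783.383 s

In s:
  49.8 s → 49.8
  8760 ms = 8760 × 10^-3 s = 8.76
  6.763 s → 6.763
  41.16 s → 41.16
  676900 ms = 676900 × 10^-3 s = 676.9
Sum: 49.8 + 8.76 + 6.763 + 41.16 + 676.9 = 783.383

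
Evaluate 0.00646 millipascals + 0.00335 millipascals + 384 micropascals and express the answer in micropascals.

In micropascals:
  0.00646 millipascals = 0.00646e3 micropascals = 6.46
  0.00335 millipascals = 0.00335e3 micropascals = 3.35
  384 micropascals → 384
Sum: 6.46 + 3.35 + 384 = 393.81

393.81 micropascals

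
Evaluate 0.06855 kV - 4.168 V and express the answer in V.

In V:
  0.06855 kV = 0.06855e3 V = 68.55
  4.168 V → 4.168
Difference: 68.55 - 4.168 = 64.382

64.382 V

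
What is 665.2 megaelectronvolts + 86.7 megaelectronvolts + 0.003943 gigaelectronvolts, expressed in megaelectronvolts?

In megaelectronvolts:
  665.2 megaelectronvolts → 665.2
  86.7 megaelectronvolts → 86.7
  0.003943 gigaelectronvolts = 0.003943 × 10^3 megaelectronvolts = 3.943
Sum: 665.2 + 86.7 + 3.943 = 755.843

755.843 megaelectronvolts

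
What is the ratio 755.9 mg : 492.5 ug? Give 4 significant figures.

(755.9 × 10^-3) / (492.5 × 10^-6) = 1.5348 × 10^3

1535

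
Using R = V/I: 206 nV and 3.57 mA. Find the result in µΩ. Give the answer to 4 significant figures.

(206 × 10⁻⁹) / (3.57 × 10⁻³) = 57.7031 × 10⁻⁶ Ω

57.70 µΩ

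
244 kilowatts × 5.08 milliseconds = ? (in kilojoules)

1.23952 kilojoules

244 × 10³ × 5.08 × 10⁻³ = 1239.52 J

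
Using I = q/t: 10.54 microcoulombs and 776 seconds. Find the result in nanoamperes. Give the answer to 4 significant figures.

(10.54 × 10^-6) / (776) = 0.0135825 × 10^-6 A

13.58 nanoamperes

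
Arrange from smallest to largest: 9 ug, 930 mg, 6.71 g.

9 ug < 930 mg < 6.71 g

9 ug = 0.000009 g
930 mg = 0.93 g
6.71 g = 6.71 g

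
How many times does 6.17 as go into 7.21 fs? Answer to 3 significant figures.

(7.21e-15) / (6.17e-18) = 1.169e3

1170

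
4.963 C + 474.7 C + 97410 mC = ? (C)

In C:
  4.963 C → 4.963
  474.7 C → 474.7
  97410 mC = 97410 × 10^-3 C = 97.41
Sum: 4.963 + 474.7 + 97.41 = 577.073

577.073 C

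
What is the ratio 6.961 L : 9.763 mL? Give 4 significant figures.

(6.961) / (9.763 × 10^-3) = 0.713 × 10^3

713.0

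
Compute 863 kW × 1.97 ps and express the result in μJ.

863 × 10³ × 1.97 × 10⁻¹² = 1700.11 × 10⁻⁹ J

1.70011 μJ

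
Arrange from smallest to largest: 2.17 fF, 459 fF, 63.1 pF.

2.17 fF < 459 fF < 63.1 pF

2.17 fF = 0.00000000000000217 F
459 fF = 0.000000000000459 F
63.1 pF = 0.0000000000631 F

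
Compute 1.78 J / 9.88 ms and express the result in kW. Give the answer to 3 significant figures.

(1.78) / (9.88e-3) = 0.18016e3 W

0.180 kW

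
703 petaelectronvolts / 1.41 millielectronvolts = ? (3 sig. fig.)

(703e15) / (1.41e-3) = 498.6e18

499000000000000000000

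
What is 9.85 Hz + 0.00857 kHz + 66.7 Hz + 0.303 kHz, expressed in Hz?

388.12 Hz

In Hz:
  9.85 Hz → 9.85
  0.00857 kHz = 0.00857e3 Hz = 8.57
  66.7 Hz → 66.7
  0.303 kHz = 0.303e3 Hz = 303
Sum: 9.85 + 8.57 + 66.7 + 303 = 388.12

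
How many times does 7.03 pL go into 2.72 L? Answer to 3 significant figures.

(2.72) / (7.03 × 10⁻¹²) = 0.3869 × 10¹²

387000000000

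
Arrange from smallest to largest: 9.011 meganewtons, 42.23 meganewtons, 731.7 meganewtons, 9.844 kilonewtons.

9.011 meganewtons = 9011000 newtons
42.23 meganewtons = 42230000 newtons
731.7 meganewtons = 731700000 newtons
9.844 kilonewtons = 9844 newtons

9.844 kilonewtons < 9.011 meganewtons < 42.23 meganewtons < 731.7 meganewtons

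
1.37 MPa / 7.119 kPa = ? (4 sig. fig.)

(1.37 × 10^6) / (7.119 × 10^3) = 0.19244 × 10^3

192.4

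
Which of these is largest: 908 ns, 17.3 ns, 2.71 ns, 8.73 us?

908 ns = 0.000000908 s
17.3 ns = 0.0000000173 s
2.71 ns = 0.00000000271 s
8.73 us = 0.00000873 s

8.73 us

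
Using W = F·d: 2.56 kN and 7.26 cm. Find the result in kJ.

2.56 × 10^3 × 7.26 × 10^-2 = 18.5856 × 10^1 J

0.185856 kJ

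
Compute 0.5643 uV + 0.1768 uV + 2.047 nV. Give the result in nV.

743.147 nV

In nV:
  0.5643 uV = 0.5643 × 10^3 nV = 564.3
  0.1768 uV = 0.1768 × 10^3 nV = 176.8
  2.047 nV → 2.047
Sum: 564.3 + 176.8 + 2.047 = 743.147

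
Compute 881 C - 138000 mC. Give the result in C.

743 C

In C:
  881 C → 881
  138000 mC = 138000e-3 C = 138
Difference: 881 - 138 = 743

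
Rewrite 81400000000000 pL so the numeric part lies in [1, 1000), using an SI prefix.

= 81.4 L; mantissa already in [1, 1000).

81.4 L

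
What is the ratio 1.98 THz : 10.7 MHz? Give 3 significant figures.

(1.98e12) / (10.7e6) = 0.185e6

185000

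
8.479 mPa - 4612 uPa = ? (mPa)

In mPa:
  8.479 mPa → 8.479
  4612 uPa = 4612 × 10^-3 mPa = 4.612
Difference: 8.479 - 4.612 = 3.867

3.867 mPa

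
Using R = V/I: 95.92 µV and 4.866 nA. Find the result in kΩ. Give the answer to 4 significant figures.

19.71 kΩ

(95.92e-6) / (4.866e-9) = 19.7123e3 Ω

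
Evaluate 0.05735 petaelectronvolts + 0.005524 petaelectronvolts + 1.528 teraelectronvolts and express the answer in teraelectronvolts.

In teraelectronvolts:
  0.05735 petaelectronvolts = 0.05735e3 teraelectronvolts = 57.35
  0.005524 petaelectronvolts = 0.005524e3 teraelectronvolts = 5.524
  1.528 teraelectronvolts → 1.528
Sum: 57.35 + 5.524 + 1.528 = 64.402

64.402 teraelectronvolts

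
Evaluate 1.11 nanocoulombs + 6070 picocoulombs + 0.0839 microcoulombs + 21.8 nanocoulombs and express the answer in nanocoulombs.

112.88 nanocoulombs

In nanocoulombs:
  1.11 nanocoulombs → 1.11
  6070 picocoulombs = 6070 × 10⁻³ nanocoulombs = 6.07
  0.0839 microcoulombs = 0.0839 × 10³ nanocoulombs = 83.9
  21.8 nanocoulombs → 21.8
Sum: 1.11 + 6.07 + 83.9 + 21.8 = 112.88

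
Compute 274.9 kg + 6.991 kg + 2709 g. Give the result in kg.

284.6 kg

In kg:
  274.9 kg → 274.9
  6.991 kg → 6.991
  2709 g = 2709e-3 kg = 2.709
Sum: 274.9 + 6.991 + 2.709 = 284.6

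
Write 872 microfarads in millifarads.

micro = 10⁻⁶, milli = 10⁻³; factor is 10⁻³.
872 × 10⁻³ = 0.872

0.872 millifarads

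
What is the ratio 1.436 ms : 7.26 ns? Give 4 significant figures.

(1.436e-3) / (7.26e-9) = 0.1978e6

197800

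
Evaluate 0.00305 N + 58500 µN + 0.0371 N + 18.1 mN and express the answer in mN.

In mN:
  0.00305 N = 0.00305e3 mN = 3.05
  58500 µN = 58500e-3 mN = 58.5
  0.0371 N = 0.0371e3 mN = 37.1
  18.1 mN → 18.1
Sum: 3.05 + 58.5 + 37.1 + 18.1 = 116.75

116.75 mN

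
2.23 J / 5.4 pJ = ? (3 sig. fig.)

413000000000

(2.23) / (5.4 × 10^-12) = 0.413 × 10^12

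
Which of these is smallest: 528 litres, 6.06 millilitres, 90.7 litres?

528 litres = 528 litres
6.06 millilitres = 0.00606 litres
90.7 litres = 90.7 litres

6.06 millilitres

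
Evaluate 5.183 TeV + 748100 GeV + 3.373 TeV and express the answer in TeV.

In TeV:
  5.183 TeV → 5.183
  748100 GeV = 748100 × 10^-3 TeV = 748.1
  3.373 TeV → 3.373
Sum: 5.183 + 748.1 + 3.373 = 756.656

756.656 TeV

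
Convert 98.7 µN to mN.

0.0987 mN

micro = 10^-6, milli = 10^-3; factor is 10^-3.
98.7 × 10^-3 = 0.0987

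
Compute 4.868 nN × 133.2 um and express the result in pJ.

0.6484176 pJ

4.868 × 10^-9 × 133.2 × 10^-6 = 648.4176 × 10^-15 J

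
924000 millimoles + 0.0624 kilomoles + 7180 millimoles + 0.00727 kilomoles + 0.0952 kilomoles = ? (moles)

In moles:
  924000 millimoles = 924000e-3 moles = 924
  0.0624 kilomoles = 0.0624e3 moles = 62.4
  7180 millimoles = 7180e-3 moles = 7.18
  0.00727 kilomoles = 0.00727e3 moles = 7.27
  0.0952 kilomoles = 0.0952e3 moles = 95.2
Sum: 924 + 62.4 + 7.18 + 7.27 + 95.2 = 1096.05

1096.05 moles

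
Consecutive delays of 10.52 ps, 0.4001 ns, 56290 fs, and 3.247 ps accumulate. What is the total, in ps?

In ps:
  10.52 ps → 10.52
  0.4001 ns = 0.4001e3 ps = 400.1
  56290 fs = 56290e-3 ps = 56.29
  3.247 ps → 3.247
Sum: 10.52 + 400.1 + 56.29 + 3.247 = 470.157

470.157 ps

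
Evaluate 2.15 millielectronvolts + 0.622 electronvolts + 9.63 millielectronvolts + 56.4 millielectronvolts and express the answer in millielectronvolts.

690.18 millielectronvolts

In millielectronvolts:
  2.15 millielectronvolts → 2.15
  0.622 electronvolts = 0.622 × 10^3 millielectronvolts = 622
  9.63 millielectronvolts → 9.63
  56.4 millielectronvolts → 56.4
Sum: 2.15 + 622 + 9.63 + 56.4 = 690.18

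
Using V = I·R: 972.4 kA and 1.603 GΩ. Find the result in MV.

1558757200 MV

972.4 × 10^3 × 1.603 × 10^9 = 1558.7572 × 10^12 V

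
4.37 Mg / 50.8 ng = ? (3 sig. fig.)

(4.37 × 10^6) / (50.8 × 10^-9) = 0.08602 × 10^15

86000000000000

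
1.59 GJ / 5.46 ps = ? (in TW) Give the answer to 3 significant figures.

291000000 TW

(1.59e9) / (5.46e-12) = 0.29121e21 W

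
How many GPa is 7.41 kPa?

0.00000741 GPa

kilo = 1e3, giga = 1e9; factor is 1e-6.
7.41 × 1e-6 = 0.00000741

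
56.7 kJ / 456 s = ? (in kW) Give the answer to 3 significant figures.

0.124 kW

(56.7 × 10^3) / (456) = 0.12434 × 10^3 W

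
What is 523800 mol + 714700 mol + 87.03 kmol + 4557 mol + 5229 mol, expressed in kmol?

In kmol:
  523800 mol = 523800 × 10^-3 kmol = 523.8
  714700 mol = 714700 × 10^-3 kmol = 714.7
  87.03 kmol → 87.03
  4557 mol = 4557 × 10^-3 kmol = 4.557
  5229 mol = 5229 × 10^-3 kmol = 5.229
Sum: 523.8 + 714.7 + 87.03 + 4.557 + 5.229 = 1335.316

1335.316 kmol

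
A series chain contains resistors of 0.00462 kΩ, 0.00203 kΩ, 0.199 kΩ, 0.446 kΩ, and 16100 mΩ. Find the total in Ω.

In Ω:
  0.00462 kΩ = 0.00462e3 Ω = 4.62
  0.00203 kΩ = 0.00203e3 Ω = 2.03
  0.199 kΩ = 0.199e3 Ω = 199
  0.446 kΩ = 0.446e3 Ω = 446
  16100 mΩ = 16100e-3 Ω = 16.1
Sum: 4.62 + 2.03 + 199 + 446 + 16.1 = 667.75

667.75 Ω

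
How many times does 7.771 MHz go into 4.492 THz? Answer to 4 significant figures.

(4.492 × 10¹²) / (7.771 × 10⁶) = 0.57805 × 10⁶

578000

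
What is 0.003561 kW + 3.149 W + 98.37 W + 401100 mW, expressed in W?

In W:
  0.003561 kW = 0.003561 × 10^3 W = 3.561
  3.149 W → 3.149
  98.37 W → 98.37
  401100 mW = 401100 × 10^-3 W = 401.1
Sum: 3.561 + 3.149 + 98.37 + 401.1 = 506.18

506.18 W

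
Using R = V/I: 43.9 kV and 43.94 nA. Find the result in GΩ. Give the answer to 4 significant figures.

999.1 GΩ

(43.9 × 10³) / (43.94 × 10⁻⁹) = 0.99909 × 10¹² Ω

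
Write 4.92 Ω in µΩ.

4920000 µΩ

(no prefix) = 10^0, micro = 10^-6; factor is 10^6.
4.92 × 10^6 = 4920000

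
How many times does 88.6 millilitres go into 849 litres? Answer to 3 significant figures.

9580

(849) / (88.6 × 10^-3) = 9.582 × 10^3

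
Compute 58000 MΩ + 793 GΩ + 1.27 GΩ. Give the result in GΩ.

In GΩ:
  58000 MΩ = 58000 × 10⁻³ GΩ = 58
  793 GΩ → 793
  1.27 GΩ → 1.27
Sum: 58 + 793 + 1.27 = 852.27

852.27 GΩ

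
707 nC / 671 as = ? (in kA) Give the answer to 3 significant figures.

1050000 kA

(707 × 10⁻⁹) / (671 × 10⁻¹⁸) = 1.0537 × 10⁹ A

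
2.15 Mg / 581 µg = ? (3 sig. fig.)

3700000000

(2.15 × 10^6) / (581 × 10^-6) = 0.003701 × 10^12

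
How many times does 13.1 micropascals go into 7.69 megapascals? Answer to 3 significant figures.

(7.69 × 10^6) / (13.1 × 10^-6) = 0.587 × 10^12

587000000000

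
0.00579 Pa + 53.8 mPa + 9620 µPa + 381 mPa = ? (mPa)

450.21 mPa

In mPa:
  0.00579 Pa = 0.00579e3 mPa = 5.79
  53.8 mPa → 53.8
  9620 µPa = 9620e-3 mPa = 9.62
  381 mPa → 381
Sum: 5.79 + 53.8 + 9.62 + 381 = 450.21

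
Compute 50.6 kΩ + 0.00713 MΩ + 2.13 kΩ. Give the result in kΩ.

59.86 kΩ

In kΩ:
  50.6 kΩ → 50.6
  0.00713 MΩ = 0.00713e3 kΩ = 7.13
  2.13 kΩ → 2.13
Sum: 50.6 + 7.13 + 2.13 = 59.86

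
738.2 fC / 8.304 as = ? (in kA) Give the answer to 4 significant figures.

88.90 kA

(738.2 × 10⁻¹⁵) / (8.304 × 10⁻¹⁸) = 88.8969 × 10³ A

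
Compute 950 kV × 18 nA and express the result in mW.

950 × 10^3 × 18 × 10^-9 = 17100 × 10^-6 W

17.1 mW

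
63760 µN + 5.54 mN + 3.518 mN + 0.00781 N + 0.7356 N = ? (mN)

816.228 mN

In mN:
  63760 µN = 63760 × 10^-3 mN = 63.76
  5.54 mN → 5.54
  3.518 mN → 3.518
  0.00781 N = 0.00781 × 10^3 mN = 7.81
  0.7356 N = 0.7356 × 10^3 mN = 735.6
Sum: 63.76 + 5.54 + 3.518 + 7.81 + 735.6 = 816.228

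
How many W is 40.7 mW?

0.0407 W

milli = 1e-3, (no prefix) = 1e0; factor is 1e-3.
40.7 × 1e-3 = 0.0407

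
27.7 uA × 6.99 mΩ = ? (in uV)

0.193623 uV

27.7e-6 × 6.99e-3 = 193.623e-9 V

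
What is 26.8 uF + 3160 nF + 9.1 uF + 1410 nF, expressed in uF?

In uF:
  26.8 uF → 26.8
  3160 nF = 3160e-3 uF = 3.16
  9.1 uF → 9.1
  1410 nF = 1410e-3 uF = 1.41
Sum: 26.8 + 3.16 + 9.1 + 1.41 = 40.47

40.47 uF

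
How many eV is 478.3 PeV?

peta = 10¹⁵, (no prefix) = 10⁰; factor is 10¹⁵.
478.3 × 10¹⁵ = 478300000000000000

478300000000000000 eV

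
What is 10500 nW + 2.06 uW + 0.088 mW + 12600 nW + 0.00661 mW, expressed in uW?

In uW:
  10500 nW = 10500 × 10^-3 uW = 10.5
  2.06 uW → 2.06
  0.088 mW = 0.088 × 10^3 uW = 88
  12600 nW = 12600 × 10^-3 uW = 12.6
  0.00661 mW = 0.00661 × 10^3 uW = 6.61
Sum: 10.5 + 2.06 + 88 + 12.6 + 6.61 = 119.77

119.77 uW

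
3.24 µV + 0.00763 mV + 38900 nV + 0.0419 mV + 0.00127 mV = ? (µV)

In µV:
  3.24 µV → 3.24
  0.00763 mV = 0.00763 × 10^3 µV = 7.63
  38900 nV = 38900 × 10^-3 µV = 38.9
  0.0419 mV = 0.0419 × 10^3 µV = 41.9
  0.00127 mV = 0.00127 × 10^3 µV = 1.27
Sum: 3.24 + 7.63 + 38.9 + 41.9 + 1.27 = 92.94

92.94 µV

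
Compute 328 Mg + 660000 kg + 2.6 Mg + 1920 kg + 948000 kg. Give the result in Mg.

In Mg:
  328 Mg → 328
  660000 kg = 660000e-3 Mg = 660
  2.6 Mg → 2.6
  1920 kg = 1920e-3 Mg = 1.92
  948000 kg = 948000e-3 Mg = 948
Sum: 328 + 660 + 2.6 + 1.92 + 948 = 1940.52

1940.52 Mg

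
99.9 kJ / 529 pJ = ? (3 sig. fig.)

189000000000000

(99.9 × 10^3) / (529 × 10^-12) = 0.1888 × 10^15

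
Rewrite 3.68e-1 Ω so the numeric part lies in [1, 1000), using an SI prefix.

368 mΩ

= 368e-3 Ω; 1e-3 is milli.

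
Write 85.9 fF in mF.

femto = 10^-15, milli = 10^-3; factor is 10^-12.
85.9 × 10^-12 = 0.0000000000859

0.0000000000859 mF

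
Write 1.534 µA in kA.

micro = 10^-6, kilo = 10^3; factor is 10^-9.
1.534 × 10^-9 = 0.000000001534

0.000000001534 kA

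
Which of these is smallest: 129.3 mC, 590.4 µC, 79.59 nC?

79.59 nC

129.3 mC = 0.1293 C
590.4 µC = 0.0005904 C
79.59 nC = 0.00000007959 C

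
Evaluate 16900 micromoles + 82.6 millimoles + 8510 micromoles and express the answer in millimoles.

In millimoles:
  16900 micromoles = 16900e-3 millimoles = 16.9
  82.6 millimoles → 82.6
  8510 micromoles = 8510e-3 millimoles = 8.51
Sum: 16.9 + 82.6 + 8.51 = 108.01

108.01 millimoles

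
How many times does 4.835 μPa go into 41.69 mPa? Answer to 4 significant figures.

8623

(41.69e-3) / (4.835e-6) = 8.6225e3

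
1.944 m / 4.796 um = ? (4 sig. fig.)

405300

(1.944) / (4.796 × 10^-6) = 0.40534 × 10^6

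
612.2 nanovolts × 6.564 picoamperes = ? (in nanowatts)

0.0000000040184808 nanowatts

612.2 × 10⁻⁹ × 6.564 × 10⁻¹² = 4018.4808 × 10⁻²¹ W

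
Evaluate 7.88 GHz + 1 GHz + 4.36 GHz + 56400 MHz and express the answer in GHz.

69.64 GHz

In GHz:
  7.88 GHz → 7.88
  1 GHz → 1
  4.36 GHz → 4.36
  56400 MHz = 56400 × 10^-3 GHz = 56.4
Sum: 7.88 + 1 + 4.36 + 56.4 = 69.64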